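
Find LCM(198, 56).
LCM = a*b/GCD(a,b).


GCD(198, 56) = 2
LCM = 198*56/2 = 11088/2 = 5544

LCM = 5544


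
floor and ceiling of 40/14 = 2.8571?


40/14 = 2.8571
floor = 2
ceil = 3

floor = 2, ceil = 3


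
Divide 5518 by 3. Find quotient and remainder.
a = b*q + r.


5518 = 3 * 1839 + 1
Check: 5517 + 1 = 5518

q = 1839, r = 1


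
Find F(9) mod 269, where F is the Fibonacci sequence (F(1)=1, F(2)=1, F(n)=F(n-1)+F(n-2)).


F(k) mod 269 for k=1..9:
1, 1, 2, 3, 5, 8, 13, 21, 34
F(9) mod 269 = 34


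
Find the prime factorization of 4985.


4985 / 5 = 997
997 / 997 = 1
4985 = 5 × 997


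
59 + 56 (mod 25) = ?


59 + 56 = 115
115 mod 25 = 15


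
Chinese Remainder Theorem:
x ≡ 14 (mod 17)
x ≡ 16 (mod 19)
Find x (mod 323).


M = 17*19 = 323
M1 = M/17 = 19, M2 = M/19 = 17
M1^(-1) mod 17 = 9, M2^(-1) mod 19 = 9
x = 14*19*9 + 16*17*9 = 4842
4842 mod 323 = 320
Check: 320 mod 17 = 14 ✓, 320 mod 19 = 16 ✓

x ≡ 320 (mod 323)


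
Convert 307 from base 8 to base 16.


307 (base 8) = 199 (decimal)
199 (decimal) = C7 (base 16)


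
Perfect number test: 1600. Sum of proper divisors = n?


Proper divisors of 1600: 1, 2, 4, 5, 8, 10, 16, 20, 25, 32, 40, 50, 64, 80, 100, 160, 200, 320, 400, 800
Sum = 1 + 2 + 4 + 5 + 8 + 10 + 16 + 20 + 25 + 32 + 40 + 50 + 64 + 80 + 100 + 160 + 200 + 320 + 400 + 800 = 2337

No, 1600 is not perfect (2337 ≠ 1600)


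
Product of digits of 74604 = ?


7 × 4 × 6 × 0 × 4 = 0


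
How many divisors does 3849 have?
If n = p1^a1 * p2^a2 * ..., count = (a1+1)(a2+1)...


3849 = 3^1 × 1283^1
d(3849) = (1+1) × (1+1) = 4

4 divisors


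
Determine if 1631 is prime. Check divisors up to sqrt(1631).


1631 / 7 = 233 (exact division)
1631 is NOT prime.

No, 1631 is not prime


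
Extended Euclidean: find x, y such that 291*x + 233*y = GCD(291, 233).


Tabular extended Euclidean (each row: r = 291*s + 233*t):
r=291, s=1, t=0
r=233, s=0, t=1
q=1: r=58, s=1, t=-1   [291*(1) + 233*(-1) = 58]
q=4: r=1, s=-4, t=5   [291*(-4) + 233*(5) = 1]
q=58: r=0, s=233, t=-291   [291*(233) + 233*(-291) = 0]
GCD = 1; from the row with r=1: x=-4, y=5
Check: 291*(-4) + 233*(5) = -1164 + 1165 = 1

GCD = 1, x = -4, y = 5


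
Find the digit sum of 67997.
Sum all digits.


6 + 7 + 9 + 9 + 7 = 38


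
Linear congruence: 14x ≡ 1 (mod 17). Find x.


GCD(14, 17) = 1, unique solution
a^(-1) mod 17 = 11
x = 11 * 1 mod 17 = 11

x ≡ 11 (mod 17)


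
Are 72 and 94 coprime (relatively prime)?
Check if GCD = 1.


Euclidean algorithm:
94 = 1 * 72 + 22
72 = 3 * 22 + 6
22 = 3 * 6 + 4
6 = 1 * 4 + 2
4 = 2 * 2 + 0
GCD(72, 94) = 2

No, not coprime (GCD = 2)


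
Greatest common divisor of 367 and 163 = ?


367 = 2 * 163 + 41
163 = 3 * 41 + 40
41 = 1 * 40 + 1
40 = 40 * 1 + 0
GCD = 1


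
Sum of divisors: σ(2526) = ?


Divisors of 2526: 1, 2, 3, 6, 421, 842, 1263, 2526
Sum = 1 + 2 + 3 + 6 + 421 + 842 + 1263 + 2526 = 5064

σ(2526) = 5064


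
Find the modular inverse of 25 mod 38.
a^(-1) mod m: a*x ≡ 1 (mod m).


Use the extended Euclidean algorithm on (38, 25); each row r = 38*s + 25*t:
r=38, s=1, t=0
r=25, s=0, t=1
q=1: r=13, s=1, t=-1   [38*(1) + 25*(-1) = 13]
q=1: r=12, s=-1, t=2   [38*(-1) + 25*(2) = 12]
q=1: r=1, s=2, t=-3   [38*(2) + 25*(-3) = 1]
q=12: r=0, s=-25, t=38   [38*(-25) + 25*(38) = 0]
GCD = 1 with t = -3, so 25*(-3) ≡ 1 (mod 38)
Inverse = -3 mod 38 = 35
Check: 25 * 35 = 875 ≡ 1 (mod 38)

25^(-1) ≡ 35 (mod 38)


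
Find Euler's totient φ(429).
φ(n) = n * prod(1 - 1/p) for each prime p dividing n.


429 = 3 × 11 × 13
Prime factors: 3, 11, 13
φ(429) = 429 × (1-1/3) × (1-1/11) × (1-1/13)
= 429 × 2/3 × 10/11 × 12/13 = 240

φ(429) = 240


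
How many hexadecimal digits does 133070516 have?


133070516 in base 16 = 7EE7EB4
Number of digits = 7

7 digits (base 16)


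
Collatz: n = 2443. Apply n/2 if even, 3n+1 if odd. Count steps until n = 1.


2443 → 7330 → 3665 → 10996 → 5498 → 2749 → 8248 → 4124 → 2062 → 1031 → 3094 → 1547 → 4642 → 2321 → 6964 → 3482 → 1741 → 5224 → 2612 → 1306 → 653 → 1960 → 980 → 490 → 245 → 736 → 368 → 184 → 92 → 46 → 23 → 70 → 35 → 106 → 53 → 160 → 80 → 40 → 20 → 10 → 5 → 16 → 8 → 4 → 2 → 1
Total steps = 45

45 steps


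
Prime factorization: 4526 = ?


4526 / 2 = 2263
2263 / 31 = 73
73 / 73 = 1
4526 = 2 × 31 × 73


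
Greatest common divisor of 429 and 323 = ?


429 = 1 * 323 + 106
323 = 3 * 106 + 5
106 = 21 * 5 + 1
5 = 5 * 1 + 0
GCD = 1


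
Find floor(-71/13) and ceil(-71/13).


-71/13 = -5.4615
floor = -6
ceil = -5

floor = -6, ceil = -5


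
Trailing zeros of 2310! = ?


floor(2310/5) = 462
floor(2310/25) = 92
floor(2310/125) = 18
floor(2310/625) = 3
Total = 575

575 trailing zeros


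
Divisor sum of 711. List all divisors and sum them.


Divisors of 711: 1, 3, 9, 79, 237, 711
Sum = 1 + 3 + 9 + 79 + 237 + 711 = 1040

σ(711) = 1040


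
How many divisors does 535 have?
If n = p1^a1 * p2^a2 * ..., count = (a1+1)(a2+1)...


535 = 5^1 × 107^1
d(535) = (1+1) × (1+1) = 4

4 divisors


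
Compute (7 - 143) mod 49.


7 - 143 = -136
-136 mod 49 = 11


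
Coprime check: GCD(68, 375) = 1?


Euclidean algorithm:
375 = 5 * 68 + 35
68 = 1 * 35 + 33
35 = 1 * 33 + 2
33 = 16 * 2 + 1
2 = 2 * 1 + 0
GCD(68, 375) = 1

Yes, coprime (GCD = 1)


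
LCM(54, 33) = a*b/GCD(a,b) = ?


GCD(54, 33) = 3
LCM = 54*33/3 = 1782/3 = 594

LCM = 594


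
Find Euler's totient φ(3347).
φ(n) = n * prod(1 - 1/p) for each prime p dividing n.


3347 = 3347
Prime factors: 3347
φ(3347) = 3347 × (1-1/3347)
= 3347 × 3346/3347 = 3346

φ(3347) = 3346


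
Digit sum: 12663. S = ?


1 + 2 + 6 + 6 + 3 = 18


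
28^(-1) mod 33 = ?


Use the extended Euclidean algorithm on (33, 28); each row r = 33*s + 28*t:
r=33, s=1, t=0
r=28, s=0, t=1
q=1: r=5, s=1, t=-1   [33*(1) + 28*(-1) = 5]
q=5: r=3, s=-5, t=6   [33*(-5) + 28*(6) = 3]
q=1: r=2, s=6, t=-7   [33*(6) + 28*(-7) = 2]
q=1: r=1, s=-11, t=13   [33*(-11) + 28*(13) = 1]
q=2: r=0, s=28, t=-33   [33*(28) + 28*(-33) = 0]
GCD = 1 with t = 13, so 28*(13) ≡ 1 (mod 33)
Inverse = 13 mod 33 = 13
Check: 28 * 13 = 364 ≡ 1 (mod 33)

28^(-1) ≡ 13 (mod 33)


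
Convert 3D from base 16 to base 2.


3D (base 16) = 61 (decimal)
61 (decimal) = 111101 (base 2)


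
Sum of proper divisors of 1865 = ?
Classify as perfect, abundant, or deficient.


Proper divisors: 1, 5, 373
Sum = 1 + 5 + 373 = 379
379 < 1865 → deficient

s(1865) = 379 (deficient)


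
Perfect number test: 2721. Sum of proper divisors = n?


Proper divisors of 2721: 1, 3, 907
Sum = 1 + 3 + 907 = 911

No, 2721 is not perfect (911 ≠ 2721)


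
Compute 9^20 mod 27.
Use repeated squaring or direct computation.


9^1 mod 27 = 9
9^2 mod 27 = 0
9^3 mod 27 = 0
9^4 mod 27 = 0
9^5 mod 27 = 0
9^6 mod 27 = 0
9^7 mod 27 = 0
9^8 mod 27 = 0
9^9 mod 27 = 0
9^10 mod 27 = 0
9^11 mod 27 = 0
9^12 mod 27 = 0
9^13 mod 27 = 0
9^14 mod 27 = 0
9^15 mod 27 = 0
9^16 mod 27 = 0
9^17 mod 27 = 0
9^18 mod 27 = 0
9^19 mod 27 = 0
9^20 mod 27 = 0


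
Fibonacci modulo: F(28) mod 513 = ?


F(k) mod 513 for k=1..28:
1, 1, 2, 3, 5, 8, 13, 21, 34, 55, 89, 144, 233, 377, 97, 474, 58, 19, 77, 96, 173, 269, 442, 198, 127, 325, 452, 264
F(28) mod 513 = 264


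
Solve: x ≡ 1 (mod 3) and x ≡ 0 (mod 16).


M = 3*16 = 48
M1 = M/3 = 16, M2 = M/16 = 3
M1^(-1) mod 3 = 1, M2^(-1) mod 16 = 11
x = 1*16*1 + 0*3*11 = 16
16 mod 48 = 16
Check: 16 mod 3 = 1 ✓, 16 mod 16 = 0 ✓

x ≡ 16 (mod 48)


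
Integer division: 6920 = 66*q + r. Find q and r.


6920 = 66 * 104 + 56
Check: 6864 + 56 = 6920

q = 104, r = 56


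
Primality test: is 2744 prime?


2744 / 2 = 1372 (exact division)
2744 is NOT prime.

No, 2744 is not prime


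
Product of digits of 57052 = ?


5 × 7 × 0 × 5 × 2 = 0


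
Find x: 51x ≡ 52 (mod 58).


GCD(51, 58) = 1, unique solution
a^(-1) mod 58 = 33
x = 33 * 52 mod 58 = 34

x ≡ 34 (mod 58)


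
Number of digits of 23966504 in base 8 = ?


23966504 in base 8 = 133331450
Number of digits = 9

9 digits (base 8)


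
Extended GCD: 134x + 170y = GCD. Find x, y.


Tabular extended Euclidean (each row: r = 134*s + 170*t):
r=134, s=1, t=0
r=170, s=0, t=1
q=0: r=134, s=1, t=0   [134*(1) + 170*(0) = 134]
q=1: r=36, s=-1, t=1   [134*(-1) + 170*(1) = 36]
q=3: r=26, s=4, t=-3   [134*(4) + 170*(-3) = 26]
q=1: r=10, s=-5, t=4   [134*(-5) + 170*(4) = 10]
q=2: r=6, s=14, t=-11   [134*(14) + 170*(-11) = 6]
q=1: r=4, s=-19, t=15   [134*(-19) + 170*(15) = 4]
q=1: r=2, s=33, t=-26   [134*(33) + 170*(-26) = 2]
q=2: r=0, s=-85, t=67   [134*(-85) + 170*(67) = 0]
GCD = 2; from the row with r=2: x=33, y=-26
Check: 134*(33) + 170*(-26) = 4422 - 4420 = 2

GCD = 2, x = 33, y = -26


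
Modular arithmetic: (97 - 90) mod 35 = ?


97 - 90 = 7
7 mod 35 = 7


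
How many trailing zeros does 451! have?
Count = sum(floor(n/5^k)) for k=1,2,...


floor(451/5) = 90
floor(451/25) = 18
floor(451/125) = 3
Total = 111

111 trailing zeros


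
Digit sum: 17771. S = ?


1 + 7 + 7 + 7 + 1 = 23


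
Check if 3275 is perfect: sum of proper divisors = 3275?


Proper divisors of 3275: 1, 5, 25, 131, 655
Sum = 1 + 5 + 25 + 131 + 655 = 817

No, 3275 is not perfect (817 ≠ 3275)


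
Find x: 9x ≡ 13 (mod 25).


GCD(9, 25) = 1, unique solution
a^(-1) mod 25 = 14
x = 14 * 13 mod 25 = 7

x ≡ 7 (mod 25)


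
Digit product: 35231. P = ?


3 × 5 × 2 × 3 × 1 = 90


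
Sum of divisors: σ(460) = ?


Divisors of 460: 1, 2, 4, 5, 10, 20, 23, 46, 92, 115, 230, 460
Sum = 1 + 2 + 4 + 5 + 10 + 20 + 23 + 46 + 92 + 115 + 230 + 460 = 1008

σ(460) = 1008


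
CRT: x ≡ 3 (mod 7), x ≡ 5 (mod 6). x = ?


M = 7*6 = 42
M1 = M/7 = 6, M2 = M/6 = 7
M1^(-1) mod 7 = 6, M2^(-1) mod 6 = 1
x = 3*6*6 + 5*7*1 = 143
143 mod 42 = 17
Check: 17 mod 7 = 3 ✓, 17 mod 6 = 5 ✓

x ≡ 17 (mod 42)


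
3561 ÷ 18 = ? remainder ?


3561 = 18 * 197 + 15
Check: 3546 + 15 = 3561

q = 197, r = 15


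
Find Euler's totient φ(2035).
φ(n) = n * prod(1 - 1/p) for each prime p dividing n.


2035 = 5 × 11 × 37
Prime factors: 5, 11, 37
φ(2035) = 2035 × (1-1/5) × (1-1/11) × (1-1/37)
= 2035 × 4/5 × 10/11 × 36/37 = 1440

φ(2035) = 1440


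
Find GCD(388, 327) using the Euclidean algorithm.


388 = 1 * 327 + 61
327 = 5 * 61 + 22
61 = 2 * 22 + 17
22 = 1 * 17 + 5
17 = 3 * 5 + 2
5 = 2 * 2 + 1
2 = 2 * 1 + 0
GCD = 1


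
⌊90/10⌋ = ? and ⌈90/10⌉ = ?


90/10 = 9.0000
floor = 9
ceil = 9

floor = 9, ceil = 9


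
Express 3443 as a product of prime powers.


3443 / 11 = 313
313 / 313 = 1
3443 = 11 × 313


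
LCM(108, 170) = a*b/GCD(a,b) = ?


GCD(108, 170) = 2
LCM = 108*170/2 = 18360/2 = 9180

LCM = 9180


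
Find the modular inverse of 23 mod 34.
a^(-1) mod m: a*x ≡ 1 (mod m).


Use the extended Euclidean algorithm on (34, 23); each row r = 34*s + 23*t:
r=34, s=1, t=0
r=23, s=0, t=1
q=1: r=11, s=1, t=-1   [34*(1) + 23*(-1) = 11]
q=2: r=1, s=-2, t=3   [34*(-2) + 23*(3) = 1]
q=11: r=0, s=23, t=-34   [34*(23) + 23*(-34) = 0]
GCD = 1 with t = 3, so 23*(3) ≡ 1 (mod 34)
Inverse = 3 mod 34 = 3
Check: 23 * 3 = 69 ≡ 1 (mod 34)

23^(-1) ≡ 3 (mod 34)


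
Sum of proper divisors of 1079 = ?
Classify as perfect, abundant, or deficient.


Proper divisors: 1, 13, 83
Sum = 1 + 13 + 83 = 97
97 < 1079 → deficient

s(1079) = 97 (deficient)


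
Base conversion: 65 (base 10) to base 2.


65 (base 10) = 65 (decimal)
65 (decimal) = 1000001 (base 2)


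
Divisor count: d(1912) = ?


1912 = 2^3 × 239^1
d(1912) = (3+1) × (1+1) = 8

8 divisors


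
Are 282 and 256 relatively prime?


Euclidean algorithm:
282 = 1 * 256 + 26
256 = 9 * 26 + 22
26 = 1 * 22 + 4
22 = 5 * 4 + 2
4 = 2 * 2 + 0
GCD(282, 256) = 2

No, not coprime (GCD = 2)


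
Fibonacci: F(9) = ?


Sequence: 1, 1, 2, 3, 5, 8, 13, 21, 34
F(9) = 34


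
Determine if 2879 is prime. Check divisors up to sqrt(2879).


Check divisors up to sqrt(2879) = 53.6563
No divisors found.
2879 is prime.

Yes, 2879 is prime


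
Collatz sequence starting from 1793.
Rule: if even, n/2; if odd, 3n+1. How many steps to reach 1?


1793 → 5380 → 2690 → 1345 → 4036 → 2018 → 1009 → 3028 → 1514 → 757 → 2272 → 1136 → 568 → 284 → 142 → 71 → 214 → 107 → 322 → 161 → 484 → 242 → 121 → 364 → 182 → 91 → 274 → 137 → 412 → 206 → 103 → 310 → 155 → 466 → 233 → 700 → 350 → 175 → 526 → 263 → 790 → 395 → 1186 → 593 → 1780 → 890 → 445 → 1336 → 668 → 334 → 167 → 502 → 251 → 754 → 377 → 1132 → 566 → 283 → 850 → 425 → 1276 → 638 → 319 → 958 → 479 → 1438 → 719 → 2158 → 1079 → 3238 → 1619 → 4858 → 2429 → 7288 → 3644 → 1822 → 911 → 2734 → 1367 → 4102 → 2051 → 6154 → 3077 → 9232 → 4616 → 2308 → 1154 → 577 → 1732 → 866 → 433 → 1300 → 650 → 325 → 976 → 488 → 244 → 122 → 61 → 184 → 92 → 46 → 23 → 70 → 35 → 106 → 53 → 160 → 80 → 40 → 20 → 10 → 5 → 16 → 8 → 4 → 2 → 1
Total steps = 117

117 steps


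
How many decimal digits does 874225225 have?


874225225 has 9 digits in base 10
floor(log10(874225225)) + 1 = floor(8.9416) + 1 = 9

9 digits (base 10)


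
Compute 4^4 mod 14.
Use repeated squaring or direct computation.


4^1 mod 14 = 4
4^2 mod 14 = 2
4^3 mod 14 = 8
4^4 mod 14 = 4


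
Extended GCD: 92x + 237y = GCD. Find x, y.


Tabular extended Euclidean (each row: r = 92*s + 237*t):
r=92, s=1, t=0
r=237, s=0, t=1
q=0: r=92, s=1, t=0   [92*(1) + 237*(0) = 92]
q=2: r=53, s=-2, t=1   [92*(-2) + 237*(1) = 53]
q=1: r=39, s=3, t=-1   [92*(3) + 237*(-1) = 39]
q=1: r=14, s=-5, t=2   [92*(-5) + 237*(2) = 14]
q=2: r=11, s=13, t=-5   [92*(13) + 237*(-5) = 11]
q=1: r=3, s=-18, t=7   [92*(-18) + 237*(7) = 3]
q=3: r=2, s=67, t=-26   [92*(67) + 237*(-26) = 2]
q=1: r=1, s=-85, t=33   [92*(-85) + 237*(33) = 1]
q=2: r=0, s=237, t=-92   [92*(237) + 237*(-92) = 0]
GCD = 1; from the row with r=1: x=-85, y=33
Check: 92*(-85) + 237*(33) = -7820 + 7821 = 1

GCD = 1, x = -85, y = 33


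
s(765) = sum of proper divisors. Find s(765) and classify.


Proper divisors: 1, 3, 5, 9, 15, 17, 45, 51, 85, 153, 255
Sum = 1 + 3 + 5 + 9 + 15 + 17 + 45 + 51 + 85 + 153 + 255 = 639
639 < 765 → deficient

s(765) = 639 (deficient)


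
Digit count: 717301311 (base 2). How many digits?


717301311 in base 2 = 101010110000010010011000111111
Number of digits = 30

30 digits (base 2)


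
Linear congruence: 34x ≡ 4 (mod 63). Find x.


GCD(34, 63) = 1, unique solution
a^(-1) mod 63 = 13
x = 13 * 4 mod 63 = 52

x ≡ 52 (mod 63)


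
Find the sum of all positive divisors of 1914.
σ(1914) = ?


Divisors of 1914: 1, 2, 3, 6, 11, 22, 29, 33, 58, 66, 87, 174, 319, 638, 957, 1914
Sum = 1 + 2 + 3 + 6 + 11 + 22 + 29 + 33 + 58 + 66 + 87 + 174 + 319 + 638 + 957 + 1914 = 4320

σ(1914) = 4320


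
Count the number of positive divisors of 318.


318 = 2^1 × 3^1 × 53^1
d(318) = (1+1) × (1+1) × (1+1) = 8

8 divisors


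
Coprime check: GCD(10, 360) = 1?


Euclidean algorithm:
360 = 36 * 10 + 0
GCD(10, 360) = 10

No, not coprime (GCD = 10)


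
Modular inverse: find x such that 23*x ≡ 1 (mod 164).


Use the extended Euclidean algorithm on (164, 23); each row r = 164*s + 23*t:
r=164, s=1, t=0
r=23, s=0, t=1
q=7: r=3, s=1, t=-7   [164*(1) + 23*(-7) = 3]
q=7: r=2, s=-7, t=50   [164*(-7) + 23*(50) = 2]
q=1: r=1, s=8, t=-57   [164*(8) + 23*(-57) = 1]
q=2: r=0, s=-23, t=164   [164*(-23) + 23*(164) = 0]
GCD = 1 with t = -57, so 23*(-57) ≡ 1 (mod 164)
Inverse = -57 mod 164 = 107
Check: 23 * 107 = 2461 ≡ 1 (mod 164)

23^(-1) ≡ 107 (mod 164)


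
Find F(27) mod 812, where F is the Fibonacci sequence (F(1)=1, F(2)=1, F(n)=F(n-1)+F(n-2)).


F(k) mod 812 for k=1..27:
1, 1, 2, 3, 5, 8, 13, 21, 34, 55, 89, 144, 233, 377, 610, 175, 785, 148, 121, 269, 390, 659, 237, 84, 321, 405, 726
F(27) mod 812 = 726


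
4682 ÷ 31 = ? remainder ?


4682 = 31 * 151 + 1
Check: 4681 + 1 = 4682

q = 151, r = 1


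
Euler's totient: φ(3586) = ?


3586 = 2 × 11 × 163
Prime factors: 2, 11, 163
φ(3586) = 3586 × (1-1/2) × (1-1/11) × (1-1/163)
= 3586 × 1/2 × 10/11 × 162/163 = 1620

φ(3586) = 1620


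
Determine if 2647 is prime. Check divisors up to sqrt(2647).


Check divisors up to sqrt(2647) = 51.4490
No divisors found.
2647 is prime.

Yes, 2647 is prime


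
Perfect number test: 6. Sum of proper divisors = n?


Proper divisors of 6: 1, 2, 3
Sum = 1 + 2 + 3 = 6

Yes, 6 is perfect (6 = 6)


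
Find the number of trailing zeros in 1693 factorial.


floor(1693/5) = 338
floor(1693/25) = 67
floor(1693/125) = 13
floor(1693/625) = 2
Total = 420

420 trailing zeros


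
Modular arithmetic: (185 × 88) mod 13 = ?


185 × 88 = 16280
16280 mod 13 = 4


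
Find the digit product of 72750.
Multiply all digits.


7 × 2 × 7 × 5 × 0 = 0


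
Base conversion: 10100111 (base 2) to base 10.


10100111 (base 2) = 167 (decimal)
167 (decimal) = 167 (base 10)


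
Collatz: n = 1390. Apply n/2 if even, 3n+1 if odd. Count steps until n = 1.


1390 → 695 → 2086 → 1043 → 3130 → 1565 → 4696 → 2348 → 1174 → 587 → 1762 → 881 → 2644 → 1322 → 661 → 1984 → 992 → 496 → 248 → 124 → 62 → 31 → 94 → 47 → 142 → 71 → 214 → 107 → 322 → 161 → 484 → 242 → 121 → 364 → 182 → 91 → 274 → 137 → 412 → 206 → 103 → 310 → 155 → 466 → 233 → 700 → 350 → 175 → 526 → 263 → 790 → 395 → 1186 → 593 → 1780 → 890 → 445 → 1336 → 668 → 334 → 167 → 502 → 251 → 754 → 377 → 1132 → 566 → 283 → 850 → 425 → 1276 → 638 → 319 → 958 → 479 → 1438 → 719 → 2158 → 1079 → 3238 → 1619 → 4858 → 2429 → 7288 → 3644 → 1822 → 911 → 2734 → 1367 → 4102 → 2051 → 6154 → 3077 → 9232 → 4616 → 2308 → 1154 → 577 → 1732 → 866 → 433 → 1300 → 650 → 325 → 976 → 488 → 244 → 122 → 61 → 184 → 92 → 46 → 23 → 70 → 35 → 106 → 53 → 160 → 80 → 40 → 20 → 10 → 5 → 16 → 8 → 4 → 2 → 1
Total steps = 127

127 steps


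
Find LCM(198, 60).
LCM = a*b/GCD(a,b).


GCD(198, 60) = 6
LCM = 198*60/6 = 11880/6 = 1980

LCM = 1980


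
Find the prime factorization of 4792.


4792 / 2 = 2396
2396 / 2 = 1198
1198 / 2 = 599
599 / 599 = 1
4792 = 2^3 × 599


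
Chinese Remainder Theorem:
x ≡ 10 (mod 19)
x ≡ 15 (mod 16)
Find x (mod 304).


M = 19*16 = 304
M1 = M/19 = 16, M2 = M/16 = 19
M1^(-1) mod 19 = 6, M2^(-1) mod 16 = 11
x = 10*16*6 + 15*19*11 = 4095
4095 mod 304 = 143
Check: 143 mod 19 = 10 ✓, 143 mod 16 = 15 ✓

x ≡ 143 (mod 304)


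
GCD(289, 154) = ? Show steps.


289 = 1 * 154 + 135
154 = 1 * 135 + 19
135 = 7 * 19 + 2
19 = 9 * 2 + 1
2 = 2 * 1 + 0
GCD = 1


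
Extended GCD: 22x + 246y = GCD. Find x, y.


Tabular extended Euclidean (each row: r = 22*s + 246*t):
r=22, s=1, t=0
r=246, s=0, t=1
q=0: r=22, s=1, t=0   [22*(1) + 246*(0) = 22]
q=11: r=4, s=-11, t=1   [22*(-11) + 246*(1) = 4]
q=5: r=2, s=56, t=-5   [22*(56) + 246*(-5) = 2]
q=2: r=0, s=-123, t=11   [22*(-123) + 246*(11) = 0]
GCD = 2; from the row with r=2: x=56, y=-5
Check: 22*(56) + 246*(-5) = 1232 - 1230 = 2

GCD = 2, x = 56, y = -5


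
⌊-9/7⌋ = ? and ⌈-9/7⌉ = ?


-9/7 = -1.2857
floor = -2
ceil = -1

floor = -2, ceil = -1


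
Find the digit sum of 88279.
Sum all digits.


8 + 8 + 2 + 7 + 9 = 34


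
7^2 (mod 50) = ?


7^1 mod 50 = 7
7^2 mod 50 = 49


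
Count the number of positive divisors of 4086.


4086 = 2^1 × 3^2 × 227^1
d(4086) = (1+1) × (2+1) × (1+1) = 12

12 divisors


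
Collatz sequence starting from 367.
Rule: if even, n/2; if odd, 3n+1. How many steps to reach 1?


367 → 1102 → 551 → 1654 → 827 → 2482 → 1241 → 3724 → 1862 → 931 → 2794 → 1397 → 4192 → 2096 → 1048 → 524 → 262 → 131 → 394 → 197 → 592 → 296 → 148 → 74 → 37 → 112 → 56 → 28 → 14 → 7 → 22 → 11 → 34 → 17 → 52 → 26 → 13 → 40 → 20 → 10 → 5 → 16 → 8 → 4 → 2 → 1
Total steps = 45

45 steps


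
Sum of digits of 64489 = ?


6 + 4 + 4 + 8 + 9 = 31


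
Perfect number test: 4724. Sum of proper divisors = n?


Proper divisors of 4724: 1, 2, 4, 1181, 2362
Sum = 1 + 2 + 4 + 1181 + 2362 = 3550

No, 4724 is not perfect (3550 ≠ 4724)


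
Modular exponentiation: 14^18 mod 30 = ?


14^1 mod 30 = 14
14^2 mod 30 = 16
14^3 mod 30 = 14
14^4 mod 30 = 16
14^5 mod 30 = 14
14^6 mod 30 = 16
14^7 mod 30 = 14
14^8 mod 30 = 16
14^9 mod 30 = 14
14^10 mod 30 = 16
14^11 mod 30 = 14
14^12 mod 30 = 16
14^13 mod 30 = 14
14^14 mod 30 = 16
14^15 mod 30 = 14
14^16 mod 30 = 16
14^17 mod 30 = 14
14^18 mod 30 = 16


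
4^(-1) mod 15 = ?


Use the extended Euclidean algorithm on (15, 4); each row r = 15*s + 4*t:
r=15, s=1, t=0
r=4, s=0, t=1
q=3: r=3, s=1, t=-3   [15*(1) + 4*(-3) = 3]
q=1: r=1, s=-1, t=4   [15*(-1) + 4*(4) = 1]
q=3: r=0, s=4, t=-15   [15*(4) + 4*(-15) = 0]
GCD = 1 with t = 4, so 4*(4) ≡ 1 (mod 15)
Inverse = 4 mod 15 = 4
Check: 4 * 4 = 16 ≡ 1 (mod 15)

4^(-1) ≡ 4 (mod 15)


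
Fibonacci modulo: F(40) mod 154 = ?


F(k) mod 154 for k=1..40:
1, 1, 2, 3, 5, 8, 13, 21, 34, 55, 89, 144, 79, 69, 148, 63, 57, 120, 23, 143, 12, 1, 13, 14, 27, 41, 68, 109, 23, 132, 1, 133, 134, 113, 93, 52, 145, 43, 34, 77
F(40) mod 154 = 77


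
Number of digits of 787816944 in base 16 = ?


787816944 in base 16 = 2EF521F0
Number of digits = 8

8 digits (base 16)


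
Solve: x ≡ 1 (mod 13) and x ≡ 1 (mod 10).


M = 13*10 = 130
M1 = M/13 = 10, M2 = M/10 = 13
M1^(-1) mod 13 = 4, M2^(-1) mod 10 = 7
x = 1*10*4 + 1*13*7 = 131
131 mod 130 = 1
Check: 1 mod 13 = 1 ✓, 1 mod 10 = 1 ✓

x ≡ 1 (mod 130)


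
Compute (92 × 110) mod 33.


92 × 110 = 10120
10120 mod 33 = 22


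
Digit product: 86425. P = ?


8 × 6 × 4 × 2 × 5 = 1920


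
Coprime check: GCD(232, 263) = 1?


Euclidean algorithm:
263 = 1 * 232 + 31
232 = 7 * 31 + 15
31 = 2 * 15 + 1
15 = 15 * 1 + 0
GCD(232, 263) = 1

Yes, coprime (GCD = 1)


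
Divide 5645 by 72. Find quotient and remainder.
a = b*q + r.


5645 = 72 * 78 + 29
Check: 5616 + 29 = 5645

q = 78, r = 29


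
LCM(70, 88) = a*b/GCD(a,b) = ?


GCD(70, 88) = 2
LCM = 70*88/2 = 6160/2 = 3080

LCM = 3080


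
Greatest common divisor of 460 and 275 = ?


460 = 1 * 275 + 185
275 = 1 * 185 + 90
185 = 2 * 90 + 5
90 = 18 * 5 + 0
GCD = 5


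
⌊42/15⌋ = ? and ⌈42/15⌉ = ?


42/15 = 2.8000
floor = 2
ceil = 3

floor = 2, ceil = 3


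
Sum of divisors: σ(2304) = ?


Divisors of 2304: 1, 2, 3, 4, 6, 8, 9, 12, 16, 18, 24, 32, 36, 48, 64, 72, 96, 128, 144, 192, 256, 288, 384, 576, 768, 1152, 2304
Sum = 1 + 2 + 3 + 4 + 6 + 8 + 9 + 12 + 16 + 18 + 24 + 32 + 36 + 48 + 64 + 72 + 96 + 128 + 144 + 192 + 256 + 288 + 384 + 576 + 768 + 1152 + 2304 = 6643

σ(2304) = 6643


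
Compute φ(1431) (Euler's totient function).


1431 = 3^3 × 53
Prime factors: 3, 53
φ(1431) = 1431 × (1-1/3) × (1-1/53)
= 1431 × 2/3 × 52/53 = 936

φ(1431) = 936


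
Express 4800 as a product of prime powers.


4800 / 2 = 2400
2400 / 2 = 1200
1200 / 2 = 600
600 / 2 = 300
300 / 2 = 150
150 / 2 = 75
75 / 3 = 25
25 / 5 = 5
5 / 5 = 1
4800 = 2^6 × 3 × 5^2


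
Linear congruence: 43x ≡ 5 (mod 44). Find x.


GCD(43, 44) = 1, unique solution
a^(-1) mod 44 = 43
x = 43 * 5 mod 44 = 39

x ≡ 39 (mod 44)


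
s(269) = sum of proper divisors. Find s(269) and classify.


Proper divisors: 1
Sum = 1 = 1
1 < 269 → deficient

s(269) = 1 (deficient)


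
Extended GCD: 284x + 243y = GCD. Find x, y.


Tabular extended Euclidean (each row: r = 284*s + 243*t):
r=284, s=1, t=0
r=243, s=0, t=1
q=1: r=41, s=1, t=-1   [284*(1) + 243*(-1) = 41]
q=5: r=38, s=-5, t=6   [284*(-5) + 243*(6) = 38]
q=1: r=3, s=6, t=-7   [284*(6) + 243*(-7) = 3]
q=12: r=2, s=-77, t=90   [284*(-77) + 243*(90) = 2]
q=1: r=1, s=83, t=-97   [284*(83) + 243*(-97) = 1]
q=2: r=0, s=-243, t=284   [284*(-243) + 243*(284) = 0]
GCD = 1; from the row with r=1: x=83, y=-97
Check: 284*(83) + 243*(-97) = 23572 - 23571 = 1

GCD = 1, x = 83, y = -97


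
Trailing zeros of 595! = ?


floor(595/5) = 119
floor(595/25) = 23
floor(595/125) = 4
Total = 146

146 trailing zeros


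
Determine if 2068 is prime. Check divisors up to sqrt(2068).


2068 / 2 = 1034 (exact division)
2068 is NOT prime.

No, 2068 is not prime


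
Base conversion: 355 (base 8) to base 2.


355 (base 8) = 237 (decimal)
237 (decimal) = 11101101 (base 2)


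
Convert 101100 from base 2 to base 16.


101100 (base 2) = 44 (decimal)
44 (decimal) = 2C (base 16)


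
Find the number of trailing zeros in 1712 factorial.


floor(1712/5) = 342
floor(1712/25) = 68
floor(1712/125) = 13
floor(1712/625) = 2
Total = 425

425 trailing zeros


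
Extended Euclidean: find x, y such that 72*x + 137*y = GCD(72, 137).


Tabular extended Euclidean (each row: r = 72*s + 137*t):
r=72, s=1, t=0
r=137, s=0, t=1
q=0: r=72, s=1, t=0   [72*(1) + 137*(0) = 72]
q=1: r=65, s=-1, t=1   [72*(-1) + 137*(1) = 65]
q=1: r=7, s=2, t=-1   [72*(2) + 137*(-1) = 7]
q=9: r=2, s=-19, t=10   [72*(-19) + 137*(10) = 2]
q=3: r=1, s=59, t=-31   [72*(59) + 137*(-31) = 1]
q=2: r=0, s=-137, t=72   [72*(-137) + 137*(72) = 0]
GCD = 1; from the row with r=1: x=59, y=-31
Check: 72*(59) + 137*(-31) = 4248 - 4247 = 1

GCD = 1, x = 59, y = -31


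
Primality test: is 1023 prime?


1023 / 3 = 341 (exact division)
1023 is NOT prime.

No, 1023 is not prime


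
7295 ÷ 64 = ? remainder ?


7295 = 64 * 113 + 63
Check: 7232 + 63 = 7295

q = 113, r = 63


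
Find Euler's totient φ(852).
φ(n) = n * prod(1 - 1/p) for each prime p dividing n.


852 = 2^2 × 3 × 71
Prime factors: 2, 3, 71
φ(852) = 852 × (1-1/2) × (1-1/3) × (1-1/71)
= 852 × 1/2 × 2/3 × 70/71 = 280

φ(852) = 280


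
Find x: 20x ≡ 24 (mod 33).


GCD(20, 33) = 1, unique solution
a^(-1) mod 33 = 5
x = 5 * 24 mod 33 = 21

x ≡ 21 (mod 33)


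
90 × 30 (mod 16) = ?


90 × 30 = 2700
2700 mod 16 = 12


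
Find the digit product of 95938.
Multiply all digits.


9 × 5 × 9 × 3 × 8 = 9720


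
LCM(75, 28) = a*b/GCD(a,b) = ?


GCD(75, 28) = 1
LCM = 75*28/1 = 2100/1 = 2100

LCM = 2100


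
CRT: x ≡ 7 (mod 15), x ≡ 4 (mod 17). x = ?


M = 15*17 = 255
M1 = M/15 = 17, M2 = M/17 = 15
M1^(-1) mod 15 = 8, M2^(-1) mod 17 = 8
x = 7*17*8 + 4*15*8 = 1432
1432 mod 255 = 157
Check: 157 mod 15 = 7 ✓, 157 mod 17 = 4 ✓

x ≡ 157 (mod 255)


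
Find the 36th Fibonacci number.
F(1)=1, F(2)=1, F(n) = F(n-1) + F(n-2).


Sequence: 1, 1, 2, 3, 5, 8, 13, 21, 34, 55, 89, 144, 233, 377, 610, 987, 1597, 2584, 4181, 6765, 10946, 17711, 28657, 46368, 75025, 121393, 196418, 317811, 514229, 832040, 1346269, 2178309, 3524578, 5702887, 9227465, 14930352
F(36) = 14930352


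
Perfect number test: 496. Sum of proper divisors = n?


Proper divisors of 496: 1, 2, 4, 8, 16, 31, 62, 124, 248
Sum = 1 + 2 + 4 + 8 + 16 + 31 + 62 + 124 + 248 = 496

Yes, 496 is perfect (496 = 496)


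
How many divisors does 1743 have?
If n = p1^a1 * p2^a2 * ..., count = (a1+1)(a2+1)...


1743 = 3^1 × 7^1 × 83^1
d(1743) = (1+1) × (1+1) × (1+1) = 8

8 divisors


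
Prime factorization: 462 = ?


462 / 2 = 231
231 / 3 = 77
77 / 7 = 11
11 / 11 = 1
462 = 2 × 3 × 7 × 11


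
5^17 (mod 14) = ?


5^1 mod 14 = 5
5^2 mod 14 = 11
5^3 mod 14 = 13
5^4 mod 14 = 9
5^5 mod 14 = 3
5^6 mod 14 = 1
5^7 mod 14 = 5
5^8 mod 14 = 11
5^9 mod 14 = 13
5^10 mod 14 = 9
5^11 mod 14 = 3
5^12 mod 14 = 1
5^13 mod 14 = 5
5^14 mod 14 = 11
5^15 mod 14 = 13
5^16 mod 14 = 9
5^17 mod 14 = 3


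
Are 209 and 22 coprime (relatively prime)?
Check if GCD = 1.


Euclidean algorithm:
209 = 9 * 22 + 11
22 = 2 * 11 + 0
GCD(209, 22) = 11

No, not coprime (GCD = 11)


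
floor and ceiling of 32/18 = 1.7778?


32/18 = 1.7778
floor = 1
ceil = 2

floor = 1, ceil = 2


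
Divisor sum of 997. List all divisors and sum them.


Divisors of 997: 1, 997
Sum = 1 + 997 = 998

σ(997) = 998


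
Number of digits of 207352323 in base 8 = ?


207352323 in base 8 = 1426771003
Number of digits = 10

10 digits (base 8)


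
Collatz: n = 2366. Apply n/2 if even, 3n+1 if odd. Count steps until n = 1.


2366 → 1183 → 3550 → 1775 → 5326 → 2663 → 7990 → 3995 → 11986 → 5993 → 17980 → 8990 → 4495 → 13486 → 6743 → 20230 → 10115 → 30346 → 15173 → 45520 → 22760 → 11380 → 5690 → 2845 → 8536 → 4268 → 2134 → 1067 → 3202 → 1601 → 4804 → 2402 → 1201 → 3604 → 1802 → 901 → 2704 → 1352 → 676 → 338 → 169 → 508 → 254 → 127 → 382 → 191 → 574 → 287 → 862 → 431 → 1294 → 647 → 1942 → 971 → 2914 → 1457 → 4372 → 2186 → 1093 → 3280 → 1640 → 820 → 410 → 205 → 616 → 308 → 154 → 77 → 232 → 116 → 58 → 29 → 88 → 44 → 22 → 11 → 34 → 17 → 52 → 26 → 13 → 40 → 20 → 10 → 5 → 16 → 8 → 4 → 2 → 1
Total steps = 89

89 steps


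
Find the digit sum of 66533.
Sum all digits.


6 + 6 + 5 + 3 + 3 = 23


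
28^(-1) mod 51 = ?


Use the extended Euclidean algorithm on (51, 28); each row r = 51*s + 28*t:
r=51, s=1, t=0
r=28, s=0, t=1
q=1: r=23, s=1, t=-1   [51*(1) + 28*(-1) = 23]
q=1: r=5, s=-1, t=2   [51*(-1) + 28*(2) = 5]
q=4: r=3, s=5, t=-9   [51*(5) + 28*(-9) = 3]
q=1: r=2, s=-6, t=11   [51*(-6) + 28*(11) = 2]
q=1: r=1, s=11, t=-20   [51*(11) + 28*(-20) = 1]
q=2: r=0, s=-28, t=51   [51*(-28) + 28*(51) = 0]
GCD = 1 with t = -20, so 28*(-20) ≡ 1 (mod 51)
Inverse = -20 mod 51 = 31
Check: 28 * 31 = 868 ≡ 1 (mod 51)

28^(-1) ≡ 31 (mod 51)


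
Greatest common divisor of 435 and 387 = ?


435 = 1 * 387 + 48
387 = 8 * 48 + 3
48 = 16 * 3 + 0
GCD = 3


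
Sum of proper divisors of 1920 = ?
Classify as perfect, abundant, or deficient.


Proper divisors: 1, 2, 3, 4, 5, 6, 8, 10, 12, 15, 16, 20, 24, 30, 32, 40, 48, 60, 64, 80, 96, 120, 128, 160, 192, 240, 320, 384, 480, 640, 960
Sum = 1 + 2 + 3 + 4 + 5 + 6 + 8 + 10 + 12 + 15 + 16 + 20 + 24 + 30 + 32 + 40 + 48 + 60 + 64 + 80 + 96 + 120 + 128 + 160 + 192 + 240 + 320 + 384 + 480 + 640 + 960 = 4200
4200 > 1920 → abundant

s(1920) = 4200 (abundant)


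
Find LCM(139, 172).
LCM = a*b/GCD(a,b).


GCD(139, 172) = 1
LCM = 139*172/1 = 23908/1 = 23908

LCM = 23908


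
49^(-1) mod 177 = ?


Use the extended Euclidean algorithm on (177, 49); each row r = 177*s + 49*t:
r=177, s=1, t=0
r=49, s=0, t=1
q=3: r=30, s=1, t=-3   [177*(1) + 49*(-3) = 30]
q=1: r=19, s=-1, t=4   [177*(-1) + 49*(4) = 19]
q=1: r=11, s=2, t=-7   [177*(2) + 49*(-7) = 11]
q=1: r=8, s=-3, t=11   [177*(-3) + 49*(11) = 8]
q=1: r=3, s=5, t=-18   [177*(5) + 49*(-18) = 3]
q=2: r=2, s=-13, t=47   [177*(-13) + 49*(47) = 2]
q=1: r=1, s=18, t=-65   [177*(18) + 49*(-65) = 1]
q=2: r=0, s=-49, t=177   [177*(-49) + 49*(177) = 0]
GCD = 1 with t = -65, so 49*(-65) ≡ 1 (mod 177)
Inverse = -65 mod 177 = 112
Check: 49 * 112 = 5488 ≡ 1 (mod 177)

49^(-1) ≡ 112 (mod 177)


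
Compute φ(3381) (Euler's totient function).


3381 = 3 × 7^2 × 23
Prime factors: 3, 7, 23
φ(3381) = 3381 × (1-1/3) × (1-1/7) × (1-1/23)
= 3381 × 2/3 × 6/7 × 22/23 = 1848

φ(3381) = 1848


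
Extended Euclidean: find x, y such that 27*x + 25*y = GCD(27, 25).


Tabular extended Euclidean (each row: r = 27*s + 25*t):
r=27, s=1, t=0
r=25, s=0, t=1
q=1: r=2, s=1, t=-1   [27*(1) + 25*(-1) = 2]
q=12: r=1, s=-12, t=13   [27*(-12) + 25*(13) = 1]
q=2: r=0, s=25, t=-27   [27*(25) + 25*(-27) = 0]
GCD = 1; from the row with r=1: x=-12, y=13
Check: 27*(-12) + 25*(13) = -324 + 325 = 1

GCD = 1, x = -12, y = 13


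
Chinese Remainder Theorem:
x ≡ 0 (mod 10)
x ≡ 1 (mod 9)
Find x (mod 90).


M = 10*9 = 90
M1 = M/10 = 9, M2 = M/9 = 10
M1^(-1) mod 10 = 9, M2^(-1) mod 9 = 1
x = 0*9*9 + 1*10*1 = 10
10 mod 90 = 10
Check: 10 mod 10 = 0 ✓, 10 mod 9 = 1 ✓

x ≡ 10 (mod 90)


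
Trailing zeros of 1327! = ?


floor(1327/5) = 265
floor(1327/25) = 53
floor(1327/125) = 10
floor(1327/625) = 2
Total = 330

330 trailing zeros


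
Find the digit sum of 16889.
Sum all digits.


1 + 6 + 8 + 8 + 9 = 32


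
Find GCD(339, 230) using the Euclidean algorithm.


339 = 1 * 230 + 109
230 = 2 * 109 + 12
109 = 9 * 12 + 1
12 = 12 * 1 + 0
GCD = 1


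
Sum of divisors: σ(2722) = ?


Divisors of 2722: 1, 2, 1361, 2722
Sum = 1 + 2 + 1361 + 2722 = 4086

σ(2722) = 4086


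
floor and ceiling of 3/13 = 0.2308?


3/13 = 0.2308
floor = 0
ceil = 1

floor = 0, ceil = 1


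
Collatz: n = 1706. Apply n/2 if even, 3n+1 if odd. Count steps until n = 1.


1706 → 853 → 2560 → 1280 → 640 → 320 → 160 → 80 → 40 → 20 → 10 → 5 → 16 → 8 → 4 → 2 → 1
Total steps = 16

16 steps


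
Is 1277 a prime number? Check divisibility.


Check divisors up to sqrt(1277) = 35.7351
No divisors found.
1277 is prime.

Yes, 1277 is prime


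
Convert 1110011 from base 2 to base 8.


1110011 (base 2) = 115 (decimal)
115 (decimal) = 163 (base 8)


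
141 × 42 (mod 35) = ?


141 × 42 = 5922
5922 mod 35 = 7


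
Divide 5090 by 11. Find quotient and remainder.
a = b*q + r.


5090 = 11 * 462 + 8
Check: 5082 + 8 = 5090

q = 462, r = 8


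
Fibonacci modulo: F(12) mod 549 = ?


F(k) mod 549 for k=1..12:
1, 1, 2, 3, 5, 8, 13, 21, 34, 55, 89, 144
F(12) mod 549 = 144


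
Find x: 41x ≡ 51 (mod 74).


GCD(41, 74) = 1, unique solution
a^(-1) mod 74 = 65
x = 65 * 51 mod 74 = 59

x ≡ 59 (mod 74)


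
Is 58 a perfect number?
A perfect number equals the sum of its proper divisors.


Proper divisors of 58: 1, 2, 29
Sum = 1 + 2 + 29 = 32

No, 58 is not perfect (32 ≠ 58)


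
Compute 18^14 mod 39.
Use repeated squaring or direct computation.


18^1 mod 39 = 18
18^2 mod 39 = 12
18^3 mod 39 = 21
18^4 mod 39 = 27
18^5 mod 39 = 18
18^6 mod 39 = 12
18^7 mod 39 = 21
18^8 mod 39 = 27
18^9 mod 39 = 18
18^10 mod 39 = 12
18^11 mod 39 = 21
18^12 mod 39 = 27
18^13 mod 39 = 18
18^14 mod 39 = 12


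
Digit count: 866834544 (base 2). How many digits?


866834544 in base 2 = 110011101010101101100001110000
Number of digits = 30

30 digits (base 2)


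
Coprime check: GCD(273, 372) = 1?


Euclidean algorithm:
372 = 1 * 273 + 99
273 = 2 * 99 + 75
99 = 1 * 75 + 24
75 = 3 * 24 + 3
24 = 8 * 3 + 0
GCD(273, 372) = 3

No, not coprime (GCD = 3)


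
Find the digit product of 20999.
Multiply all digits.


2 × 0 × 9 × 9 × 9 = 0


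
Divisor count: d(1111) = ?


1111 = 11^1 × 101^1
d(1111) = (1+1) × (1+1) = 4

4 divisors


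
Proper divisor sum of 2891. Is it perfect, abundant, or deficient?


Proper divisors: 1, 7, 49, 59, 413
Sum = 1 + 7 + 49 + 59 + 413 = 529
529 < 2891 → deficient

s(2891) = 529 (deficient)


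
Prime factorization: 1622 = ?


1622 / 2 = 811
811 / 811 = 1
1622 = 2 × 811


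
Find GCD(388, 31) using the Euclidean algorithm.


388 = 12 * 31 + 16
31 = 1 * 16 + 15
16 = 1 * 15 + 1
15 = 15 * 1 + 0
GCD = 1


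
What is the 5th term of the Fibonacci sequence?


Sequence: 1, 1, 2, 3, 5
F(5) = 5


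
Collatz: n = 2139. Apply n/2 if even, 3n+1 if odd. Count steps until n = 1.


2139 → 6418 → 3209 → 9628 → 4814 → 2407 → 7222 → 3611 → 10834 → 5417 → 16252 → 8126 → 4063 → 12190 → 6095 → 18286 → 9143 → 27430 → 13715 → 41146 → 20573 → 61720 → 30860 → 15430 → 7715 → 23146 → 11573 → 34720 → 17360 → 8680 → 4340 → 2170 → 1085 → 3256 → 1628 → 814 → 407 → 1222 → 611 → 1834 → 917 → 2752 → 1376 → 688 → 344 → 172 → 86 → 43 → 130 → 65 → 196 → 98 → 49 → 148 → 74 → 37 → 112 → 56 → 28 → 14 → 7 → 22 → 11 → 34 → 17 → 52 → 26 → 13 → 40 → 20 → 10 → 5 → 16 → 8 → 4 → 2 → 1
Total steps = 76

76 steps


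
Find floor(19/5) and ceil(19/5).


19/5 = 3.8000
floor = 3
ceil = 4

floor = 3, ceil = 4


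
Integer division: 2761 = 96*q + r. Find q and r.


2761 = 96 * 28 + 73
Check: 2688 + 73 = 2761

q = 28, r = 73


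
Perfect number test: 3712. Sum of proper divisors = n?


Proper divisors of 3712: 1, 2, 4, 8, 16, 29, 32, 58, 64, 116, 128, 232, 464, 928, 1856
Sum = 1 + 2 + 4 + 8 + 16 + 29 + 32 + 58 + 64 + 116 + 128 + 232 + 464 + 928 + 1856 = 3938

No, 3712 is not perfect (3938 ≠ 3712)


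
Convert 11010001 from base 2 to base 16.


11010001 (base 2) = 209 (decimal)
209 (decimal) = D1 (base 16)


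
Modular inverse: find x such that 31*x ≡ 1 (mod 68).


Use the extended Euclidean algorithm on (68, 31); each row r = 68*s + 31*t:
r=68, s=1, t=0
r=31, s=0, t=1
q=2: r=6, s=1, t=-2   [68*(1) + 31*(-2) = 6]
q=5: r=1, s=-5, t=11   [68*(-5) + 31*(11) = 1]
q=6: r=0, s=31, t=-68   [68*(31) + 31*(-68) = 0]
GCD = 1 with t = 11, so 31*(11) ≡ 1 (mod 68)
Inverse = 11 mod 68 = 11
Check: 31 * 11 = 341 ≡ 1 (mod 68)

31^(-1) ≡ 11 (mod 68)


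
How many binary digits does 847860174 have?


847860174 in base 2 = 110010100010010101000111001110
Number of digits = 30

30 digits (base 2)


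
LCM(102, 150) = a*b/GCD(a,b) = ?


GCD(102, 150) = 6
LCM = 102*150/6 = 15300/6 = 2550

LCM = 2550


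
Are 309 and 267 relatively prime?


Euclidean algorithm:
309 = 1 * 267 + 42
267 = 6 * 42 + 15
42 = 2 * 15 + 12
15 = 1 * 12 + 3
12 = 4 * 3 + 0
GCD(309, 267) = 3

No, not coprime (GCD = 3)


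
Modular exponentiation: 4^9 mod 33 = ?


4^1 mod 33 = 4
4^2 mod 33 = 16
4^3 mod 33 = 31
4^4 mod 33 = 25
4^5 mod 33 = 1
4^6 mod 33 = 4
4^7 mod 33 = 16
4^8 mod 33 = 31
4^9 mod 33 = 25


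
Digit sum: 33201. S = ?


3 + 3 + 2 + 0 + 1 = 9


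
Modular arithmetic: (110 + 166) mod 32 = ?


110 + 166 = 276
276 mod 32 = 20


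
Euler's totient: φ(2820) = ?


2820 = 2^2 × 3 × 5 × 47
Prime factors: 2, 3, 5, 47
φ(2820) = 2820 × (1-1/2) × (1-1/3) × (1-1/5) × (1-1/47)
= 2820 × 1/2 × 2/3 × 4/5 × 46/47 = 736

φ(2820) = 736


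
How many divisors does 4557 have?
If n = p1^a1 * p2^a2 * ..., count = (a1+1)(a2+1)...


4557 = 3^1 × 7^2 × 31^1
d(4557) = (1+1) × (2+1) × (1+1) = 12

12 divisors


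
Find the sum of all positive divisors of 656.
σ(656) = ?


Divisors of 656: 1, 2, 4, 8, 16, 41, 82, 164, 328, 656
Sum = 1 + 2 + 4 + 8 + 16 + 41 + 82 + 164 + 328 + 656 = 1302

σ(656) = 1302


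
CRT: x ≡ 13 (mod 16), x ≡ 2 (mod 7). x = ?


M = 16*7 = 112
M1 = M/16 = 7, M2 = M/7 = 16
M1^(-1) mod 16 = 7, M2^(-1) mod 7 = 4
x = 13*7*7 + 2*16*4 = 765
765 mod 112 = 93
Check: 93 mod 16 = 13 ✓, 93 mod 7 = 2 ✓

x ≡ 93 (mod 112)


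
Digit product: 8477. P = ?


8 × 4 × 7 × 7 = 1568


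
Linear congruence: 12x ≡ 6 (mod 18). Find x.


GCD(12, 18) = 6 divides 6
Divide: 2x ≡ 1 (mod 3)
x ≡ 2 (mod 3)


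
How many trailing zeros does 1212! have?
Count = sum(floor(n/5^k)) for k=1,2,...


floor(1212/5) = 242
floor(1212/25) = 48
floor(1212/125) = 9
floor(1212/625) = 1
Total = 300

300 trailing zeros


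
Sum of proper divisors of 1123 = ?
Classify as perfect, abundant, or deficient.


Proper divisors: 1
Sum = 1 = 1
1 < 1123 → deficient

s(1123) = 1 (deficient)


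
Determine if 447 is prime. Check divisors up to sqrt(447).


447 / 3 = 149 (exact division)
447 is NOT prime.

No, 447 is not prime


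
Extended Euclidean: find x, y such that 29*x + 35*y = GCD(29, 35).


Tabular extended Euclidean (each row: r = 29*s + 35*t):
r=29, s=1, t=0
r=35, s=0, t=1
q=0: r=29, s=1, t=0   [29*(1) + 35*(0) = 29]
q=1: r=6, s=-1, t=1   [29*(-1) + 35*(1) = 6]
q=4: r=5, s=5, t=-4   [29*(5) + 35*(-4) = 5]
q=1: r=1, s=-6, t=5   [29*(-6) + 35*(5) = 1]
q=5: r=0, s=35, t=-29   [29*(35) + 35*(-29) = 0]
GCD = 1; from the row with r=1: x=-6, y=5
Check: 29*(-6) + 35*(5) = -174 + 175 = 1

GCD = 1, x = -6, y = 5
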